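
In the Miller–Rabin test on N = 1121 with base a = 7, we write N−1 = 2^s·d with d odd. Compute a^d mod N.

239

1121 − 1 = 1120 = 2^5 · 35, so d = 35.
7^1 ≡ 7 (mod 1121)
7^2 ≡ 7^2 = 49 ≡ 49 (mod 1121)
7^4 ≡ 49^2 = 2401 ≡ 159 (mod 1121)
7^8 ≡ 159^2 = 25281 ≡ 619 (mod 1121)
7^16 ≡ 619^2 = 383161 ≡ 900 (mod 1121)
7^32 ≡ 900^2 = 810000 ≡ 638 (mod 1121)
35 = 32 + 2 + 1 in binary powers of 2.
So 7^35 ≡ 638 · 49 · 7 ≡ 239 (mod 1121).
Squaring chain: 239 → 1071 → 258 → 425 → 144; never reaches −1, so base 7 is a Miller–Rabin witness that 1121 is composite.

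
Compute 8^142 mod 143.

64

8^1 ≡ 8 (mod 143)
8^2 ≡ 8^2 = 64 ≡ 64 (mod 143)
8^4 ≡ 64^2 = 4096 ≡ 92 (mod 143)
8^8 ≡ 92^2 = 8464 ≡ 27 (mod 143)
8^16 ≡ 27^2 = 729 ≡ 14 (mod 143)
8^32 ≡ 14^2 = 196 ≡ 53 (mod 143)
8^64 ≡ 53^2 = 2809 ≡ 92 (mod 143)
8^128 ≡ 92^2 = 8464 ≡ 27 (mod 143)
142 = 128 + 8 + 4 + 2 in binary powers of 2.
So 8^142 ≡ 27 · 27 · 92 · 64 ≡ 64 (mod 143).
Since 64 ≠ 1, base 8 is a Fermat witness: 143 is composite.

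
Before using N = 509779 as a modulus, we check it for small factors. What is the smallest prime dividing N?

509779 is odd.
Digit sum 37, not divisible by 3.
Ends in 9: not divisible by 5.
7: 509779 = 7·72825 + 4
11: 509779 = 11·46343 + 6
13: 509779 = 13·39213 + 10
17: 509779 = 17·29987

17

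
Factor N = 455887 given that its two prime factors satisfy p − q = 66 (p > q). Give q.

643

Since p = q + 66, we have 455887 = q(q + 66), so q² + 66q − 455887 = 0.
Discriminant: 66² + 4·455887 = 4356 + 1823548 = 1827904; √1827904 = 1352.
q = (−66 + 1352)/2 = 643, and p = q + 66 = 709.
Check: 643 · 709 = 455887.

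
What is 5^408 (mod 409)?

1

5^1 ≡ 5 (mod 409)
5^2 ≡ 5^2 = 25 ≡ 25 (mod 409)
5^4 ≡ 25^2 = 625 ≡ 216 (mod 409)
5^8 ≡ 216^2 = 46656 ≡ 30 (mod 409)
5^16 ≡ 30^2 = 900 ≡ 82 (mod 409)
5^32 ≡ 82^2 = 6724 ≡ 180 (mod 409)
5^64 ≡ 180^2 = 32400 ≡ 89 (mod 409)
5^128 ≡ 89^2 = 7921 ≡ 150 (mod 409)
5^256 ≡ 150^2 = 22500 ≡ 5 (mod 409)
408 = 256 + 128 + 16 + 8 in binary powers of 2.
So 5^408 ≡ 5 · 150 · 82 · 30 ≡ 1 (mod 409).
Since the result is 1, base 5 gives no evidence that 409 is composite.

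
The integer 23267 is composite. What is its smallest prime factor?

53

23267 is odd.
Digit sum 20, not divisible by 3.
Ends in 7: not divisible by 5.
7: 23267 = 7·3323 + 6
11: 23267 = 11·2115 + 2
13: 23267 = 13·1789 + 10
17: 23267 = 17·1368 + 11
19: 23267 = 19·1224 + 11
23: 23267 = 23·1011 + 14
29: 23267 = 29·802 + 9
31: 23267 = 31·750 + 17
37: 23267 = 37·628 + 31
41: 23267 = 41·567 + 20
43: 23267 = 43·541 + 4
47: 23267 = 47·495 + 2
53: 23267 = 53·439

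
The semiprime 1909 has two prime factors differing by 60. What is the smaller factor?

Since p = q + 60, we have 1909 = q(q + 60), so q² + 60q − 1909 = 0.
Discriminant: 60² + 4·1909 = 3600 + 7636 = 11236; √11236 = 106.
q = (−60 + 106)/2 = 23, and p = q + 60 = 83.
Check: 23 · 83 = 1909.

23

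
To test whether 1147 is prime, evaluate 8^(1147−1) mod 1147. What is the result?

8^1 ≡ 8 (mod 1147)
8^2 ≡ 8^2 = 64 ≡ 64 (mod 1147)
8^4 ≡ 64^2 = 4096 ≡ 655 (mod 1147)
8^8 ≡ 655^2 = 429025 ≡ 47 (mod 1147)
8^16 ≡ 47^2 = 2209 ≡ 1062 (mod 1147)
8^32 ≡ 1062^2 = 1127844 ≡ 343 (mod 1147)
8^64 ≡ 343^2 = 117649 ≡ 655 (mod 1147)
8^128 ≡ 655^2 = 429025 ≡ 47 (mod 1147)
8^256 ≡ 47^2 = 2209 ≡ 1062 (mod 1147)
8^512 ≡ 1062^2 = 1127844 ≡ 343 (mod 1147)
8^1024 ≡ 343^2 = 117649 ≡ 655 (mod 1147)
1146 = 1024 + 64 + 32 + 16 + 8 + 2 in binary powers of 2.
So 8^1146 ≡ 655 · 655 · 343 · 1062 · 47 · 64 ≡ 628 (mod 1147).
Since 628 ≠ 1, base 8 is a Fermat witness: 1147 is composite.

628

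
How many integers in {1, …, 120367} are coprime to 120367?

Factor: 120367 = 13 · 47 · 197.
φ(120367) = (13−1) · (47−1) · (197−1) = 12 · 46 · 196 = 108192.

108192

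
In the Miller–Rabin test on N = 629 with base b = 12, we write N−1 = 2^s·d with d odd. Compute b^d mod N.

201

629 − 1 = 628 = 2^2 · 157, so d = 157.
12^1 ≡ 12 (mod 629)
12^2 ≡ 12^2 = 144 ≡ 144 (mod 629)
12^4 ≡ 144^2 = 20736 ≡ 608 (mod 629)
12^8 ≡ 608^2 = 369664 ≡ 441 (mod 629)
12^16 ≡ 441^2 = 194481 ≡ 120 (mod 629)
12^32 ≡ 120^2 = 14400 ≡ 562 (mod 629)
12^64 ≡ 562^2 = 315844 ≡ 86 (mod 629)
12^128 ≡ 86^2 = 7396 ≡ 477 (mod 629)
157 = 128 + 16 + 8 + 4 + 1 in binary powers of 2.
So 12^157 ≡ 477 · 120 · 441 · 608 · 12 ≡ 201 (mod 629).
Squaring chain: 201 → 145; never reaches −1, so base 12 is a Miller–Rabin witness that 629 is composite.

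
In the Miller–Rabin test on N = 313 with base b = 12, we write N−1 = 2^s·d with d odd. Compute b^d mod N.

312

313 − 1 = 312 = 2^3 · 39, so d = 39.
12^1 ≡ 12 (mod 313)
12^2 ≡ 12^2 = 144 ≡ 144 (mod 313)
12^4 ≡ 144^2 = 20736 ≡ 78 (mod 313)
12^8 ≡ 78^2 = 6084 ≡ 137 (mod 313)
12^16 ≡ 137^2 = 18769 ≡ 302 (mod 313)
12^32 ≡ 302^2 = 91204 ≡ 121 (mod 313)
39 = 32 + 4 + 2 + 1 in binary powers of 2.
So 12^39 ≡ 121 · 78 · 144 · 12 ≡ 312 (mod 313).
Since 12^d ≡ 312 (mod 313), base 12 does not prove 313 composite.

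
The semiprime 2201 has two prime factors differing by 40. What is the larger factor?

Since p = q + 40, we have 2201 = q(q + 40), so q² + 40q − 2201 = 0.
Discriminant: 40² + 4·2201 = 1600 + 8804 = 10404; √10404 = 102.
q = (−40 + 102)/2 = 31, and p = q + 40 = 71.
Check: 31 · 71 = 2201.

71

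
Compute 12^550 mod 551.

12^1 ≡ 12 (mod 551)
12^2 ≡ 12^2 = 144 ≡ 144 (mod 551)
12^4 ≡ 144^2 = 20736 ≡ 349 (mod 551)
12^8 ≡ 349^2 = 121801 ≡ 30 (mod 551)
12^16 ≡ 30^2 = 900 ≡ 349 (mod 551)
12^32 ≡ 349^2 = 121801 ≡ 30 (mod 551)
12^64 ≡ 30^2 = 900 ≡ 349 (mod 551)
12^128 ≡ 349^2 = 121801 ≡ 30 (mod 551)
12^256 ≡ 30^2 = 900 ≡ 349 (mod 551)
12^512 ≡ 349^2 = 121801 ≡ 30 (mod 551)
550 = 512 + 32 + 4 + 2 in binary powers of 2.
So 12^550 ≡ 30 · 30 · 349 · 144 ≡ 463 (mod 551).
Since 463 ≠ 1, base 12 is a Fermat witness: 551 is composite.

463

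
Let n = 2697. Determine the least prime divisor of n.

2697 is odd.
Digit sum 24, divisible by 3.

3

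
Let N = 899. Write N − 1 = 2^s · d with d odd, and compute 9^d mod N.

38

899 − 1 = 898 = 2^1 · 449, so d = 449.
9^1 ≡ 9 (mod 899)
9^2 ≡ 9^2 = 81 ≡ 81 (mod 899)
9^4 ≡ 81^2 = 6561 ≡ 268 (mod 899)
9^8 ≡ 268^2 = 71824 ≡ 803 (mod 899)
9^16 ≡ 803^2 = 644809 ≡ 226 (mod 899)
9^32 ≡ 226^2 = 51076 ≡ 732 (mod 899)
9^64 ≡ 732^2 = 535824 ≡ 20 (mod 899)
9^128 ≡ 20^2 = 400 ≡ 400 (mod 899)
9^256 ≡ 400^2 = 160000 ≡ 877 (mod 899)
449 = 256 + 128 + 64 + 1 in binary powers of 2.
So 9^449 ≡ 877 · 400 · 20 · 9 ≡ 38 (mod 899).
Squaring chain: 38; never reaches −1, so base 9 is a Miller–Rabin witness that 899 is composite.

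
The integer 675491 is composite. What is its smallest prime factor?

675491 is odd.
Digit sum 32, not divisible by 3.
Ends in 1: not divisible by 5.
7: 675491 = 7·96498 + 5
11: 675491 = 11·61408 + 3
13: 675491 = 13·51960 + 11
17: 675491 = 17·39734 + 13
19: 675491 = 19·35552 + 3
23: 675491 = 23·29369 + 4
29: 675491 = 29·23292 + 23
31: 675491 = 31·21790 + 1
37: 675491 = 37·18256 + 19
41: 675491 = 41·16475 + 16
43: 675491 = 43·15709 + 4
47: 675491 = 47·14372 + 7
53: 675491 = 53·12745 + 6
59: 675491 = 59·11449

59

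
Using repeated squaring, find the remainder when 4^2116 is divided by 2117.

1756

4^1 ≡ 4 (mod 2117)
4^2 ≡ 4^2 = 16 ≡ 16 (mod 2117)
4^4 ≡ 16^2 = 256 ≡ 256 (mod 2117)
4^8 ≡ 256^2 = 65536 ≡ 2026 (mod 2117)
4^16 ≡ 2026^2 = 4104676 ≡ 1930 (mod 2117)
4^32 ≡ 1930^2 = 3724900 ≡ 1097 (mod 2117)
4^64 ≡ 1097^2 = 1203409 ≡ 953 (mod 2117)
4^128 ≡ 953^2 = 908209 ≡ 16 (mod 2117)
4^256 ≡ 16^2 = 256 ≡ 256 (mod 2117)
4^512 ≡ 256^2 = 65536 ≡ 2026 (mod 2117)
4^1024 ≡ 2026^2 = 4104676 ≡ 1930 (mod 2117)
4^2048 ≡ 1930^2 = 3724900 ≡ 1097 (mod 2117)
2116 = 2048 + 64 + 4 in binary powers of 2.
So 4^2116 ≡ 1097 · 953 · 256 ≡ 1756 (mod 2117).
Since 1756 ≠ 1, base 4 is a Fermat witness: 2117 is composite.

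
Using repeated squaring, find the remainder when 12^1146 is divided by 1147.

12^1 ≡ 12 (mod 1147)
12^2 ≡ 12^2 = 144 ≡ 144 (mod 1147)
12^4 ≡ 144^2 = 20736 ≡ 90 (mod 1147)
12^8 ≡ 90^2 = 8100 ≡ 71 (mod 1147)
12^16 ≡ 71^2 = 5041 ≡ 453 (mod 1147)
12^32 ≡ 453^2 = 205209 ≡ 1043 (mod 1147)
12^64 ≡ 1043^2 = 1087849 ≡ 493 (mod 1147)
12^128 ≡ 493^2 = 243049 ≡ 1032 (mod 1147)
12^256 ≡ 1032^2 = 1065024 ≡ 608 (mod 1147)
12^512 ≡ 608^2 = 369664 ≡ 330 (mod 1147)
12^1024 ≡ 330^2 = 108900 ≡ 1082 (mod 1147)
1146 = 1024 + 64 + 32 + 16 + 8 + 2 in binary powers of 2.
So 12^1146 ≡ 1082 · 493 · 1043 · 453 · 71 · 144 ≡ 1025 (mod 1147).
Since 1025 ≠ 1, base 12 is a Fermat witness: 1147 is composite.

1025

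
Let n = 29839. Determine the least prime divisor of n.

53

29839 is odd.
Digit sum 31, not divisible by 3.
Ends in 9: not divisible by 5.
7: 29839 = 7·4262 + 5
11: 29839 = 11·2712 + 7
13: 29839 = 13·2295 + 4
17: 29839 = 17·1755 + 4
19: 29839 = 19·1570 + 9
23: 29839 = 23·1297 + 8
29: 29839 = 29·1028 + 27
31: 29839 = 31·962 + 17
37: 29839 = 37·806 + 17
41: 29839 = 41·727 + 32
43: 29839 = 43·693 + 40
47: 29839 = 47·634 + 41
53: 29839 = 53·563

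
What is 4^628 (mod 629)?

4^1 ≡ 4 (mod 629)
4^2 ≡ 4^2 = 16 ≡ 16 (mod 629)
4^4 ≡ 16^2 = 256 ≡ 256 (mod 629)
4^8 ≡ 256^2 = 65536 ≡ 120 (mod 629)
4^16 ≡ 120^2 = 14400 ≡ 562 (mod 629)
4^32 ≡ 562^2 = 315844 ≡ 86 (mod 629)
4^64 ≡ 86^2 = 7396 ≡ 477 (mod 629)
4^128 ≡ 477^2 = 227529 ≡ 460 (mod 629)
4^256 ≡ 460^2 = 211600 ≡ 256 (mod 629)
4^512 ≡ 256^2 = 65536 ≡ 120 (mod 629)
628 = 512 + 64 + 32 + 16 + 4 in binary powers of 2.
So 4^628 ≡ 120 · 477 · 86 · 562 · 256 ≡ 562 (mod 629).
Since 562 ≠ 1, base 4 is a Fermat witness: 629 is composite.

562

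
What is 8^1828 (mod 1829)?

8^1 ≡ 8 (mod 1829)
8^2 ≡ 8^2 = 64 ≡ 64 (mod 1829)
8^4 ≡ 64^2 = 4096 ≡ 438 (mod 1829)
8^8 ≡ 438^2 = 191844 ≡ 1628 (mod 1829)
8^16 ≡ 1628^2 = 2650384 ≡ 163 (mod 1829)
8^32 ≡ 163^2 = 26569 ≡ 963 (mod 1829)
8^64 ≡ 963^2 = 927369 ≡ 66 (mod 1829)
8^128 ≡ 66^2 = 4356 ≡ 698 (mod 1829)
8^256 ≡ 698^2 = 487204 ≡ 690 (mod 1829)
8^512 ≡ 690^2 = 476100 ≡ 560 (mod 1829)
8^1024 ≡ 560^2 = 313600 ≡ 841 (mod 1829)
1828 = 1024 + 512 + 256 + 32 + 4 in binary powers of 2.
So 8^1828 ≡ 841 · 560 · 690 · 963 · 438 ≡ 1349 (mod 1829).
Since 1349 ≠ 1, base 8 is a Fermat witness: 1829 is composite.

1349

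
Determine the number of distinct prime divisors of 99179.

2

99179 = 41^2 · 59
99179 = 41^2 · 59, which has 2 distinct prime factors.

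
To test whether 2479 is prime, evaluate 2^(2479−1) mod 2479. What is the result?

2^1 ≡ 2 (mod 2479)
2^2 ≡ 2^2 = 4 ≡ 4 (mod 2479)
2^4 ≡ 4^2 = 16 ≡ 16 (mod 2479)
2^8 ≡ 16^2 = 256 ≡ 256 (mod 2479)
2^16 ≡ 256^2 = 65536 ≡ 1082 (mod 2479)
2^32 ≡ 1082^2 = 1170724 ≡ 636 (mod 2479)
2^64 ≡ 636^2 = 404496 ≡ 419 (mod 2479)
2^128 ≡ 419^2 = 175561 ≡ 2031 (mod 2479)
2^256 ≡ 2031^2 = 4124961 ≡ 2384 (mod 2479)
2^512 ≡ 2384^2 = 5683456 ≡ 1588 (mod 2479)
2^1024 ≡ 1588^2 = 2521744 ≡ 601 (mod 2479)
2^2048 ≡ 601^2 = 361201 ≡ 1746 (mod 2479)
2478 = 2048 + 256 + 128 + 32 + 8 + 4 + 2 in binary powers of 2.
So 2^2478 ≡ 1746 · 2384 · 2031 · 636 · 256 · 16 · 4 ≡ 1935 (mod 2479).
Since 1935 ≠ 1, base 2 is a Fermat witness: 2479 is composite.

1935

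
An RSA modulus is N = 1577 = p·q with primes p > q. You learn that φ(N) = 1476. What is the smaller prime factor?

φ(n) = (p−1)(q−1) = n − (p+q) + 1, so p + q = 1577 − 1476 + 1 = 102.
p and q are the roots of t² − 102t + 1577 = 0.
Discriminant: 102² − 4·1577 = 10404 − 6308 = 4096; √4096 = 64.
q = (102 − 64)/2 = 19, p = (102 + 64)/2 = 83.
Check: 19 · 83 = 1577.

19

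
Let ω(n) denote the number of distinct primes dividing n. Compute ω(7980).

7980 = 2^2 · 1995
1995 = 3 · 665
665 = 5 · 133
133 = 7 · 19
7980 = 2^2 · 3 · 5 · 7 · 19, which has 5 distinct prime factors.

5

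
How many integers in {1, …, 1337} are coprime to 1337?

1140

Factor: 1337 = 7 · 191.
φ(1337) = (7−1) · (191−1) = 6 · 190 = 1140.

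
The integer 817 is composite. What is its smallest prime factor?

817 is odd.
Digit sum 16, not divisible by 3.
Ends in 7: not divisible by 5.
7: 817 = 7·116 + 5
11: 817 = 11·74 + 3
13: 817 = 13·62 + 11
17: 817 = 17·48 + 1
19: 817 = 19·43

19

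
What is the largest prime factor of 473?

43

473 = 11 · 43
43 is prime.
So 473 = 11 · 43; the largest prime factor is 43.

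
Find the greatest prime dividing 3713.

79

3713 = 47 · 79
79 is prime.
So 3713 = 47 · 79; the largest prime factor is 79.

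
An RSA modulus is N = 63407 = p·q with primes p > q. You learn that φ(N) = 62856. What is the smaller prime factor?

163

φ(n) = (p−1)(q−1) = n − (p+q) + 1, so p + q = 63407 − 62856 + 1 = 552.
p and q are the roots of t² − 552t + 63407 = 0.
Discriminant: 552² − 4·63407 = 304704 − 253628 = 51076; √51076 = 226.
q = (552 − 226)/2 = 163, p = (552 + 226)/2 = 389.
Check: 163 · 389 = 63407.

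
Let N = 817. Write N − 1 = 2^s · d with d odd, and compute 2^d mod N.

297

817 − 1 = 816 = 2^4 · 51, so d = 51.
2^1 ≡ 2 (mod 817)
2^2 ≡ 2^2 = 4 ≡ 4 (mod 817)
2^4 ≡ 4^2 = 16 ≡ 16 (mod 817)
2^8 ≡ 16^2 = 256 ≡ 256 (mod 817)
2^16 ≡ 256^2 = 65536 ≡ 176 (mod 817)
2^32 ≡ 176^2 = 30976 ≡ 747 (mod 817)
51 = 32 + 16 + 2 + 1 in binary powers of 2.
So 2^51 ≡ 747 · 176 · 4 · 2 ≡ 297 (mod 817).
Squaring chain: 297 → 790 → 729 → 391; never reaches −1, so base 2 is a Miller–Rabin witness that 817 is composite.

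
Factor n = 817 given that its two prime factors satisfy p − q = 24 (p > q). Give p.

Since p = q + 24, we have 817 = q(q + 24), so q² + 24q − 817 = 0.
Discriminant: 24² + 4·817 = 576 + 3268 = 3844; √3844 = 62.
q = (−24 + 62)/2 = 19, and p = q + 24 = 43.
Check: 19 · 43 = 817.

43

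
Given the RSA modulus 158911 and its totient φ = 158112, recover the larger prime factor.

433

φ(n) = (p−1)(q−1) = n − (p+q) + 1, so p + q = 158911 − 158112 + 1 = 800.
p and q are the roots of t² − 800t + 158911 = 0.
Discriminant: 800² − 4·158911 = 640000 − 635644 = 4356; √4356 = 66.
q = (800 − 66)/2 = 367, p = (800 + 66)/2 = 433.
Check: 367 · 433 = 158911.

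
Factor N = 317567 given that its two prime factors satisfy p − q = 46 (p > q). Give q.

541

Since p = q + 46, we have 317567 = q(q + 46), so q² + 46q − 317567 = 0.
Discriminant: 46² + 4·317567 = 2116 + 1270268 = 1272384; √1272384 = 1128.
q = (−46 + 1128)/2 = 541, and p = q + 46 = 587.
Check: 541 · 587 = 317567.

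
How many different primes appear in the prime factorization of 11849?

2

11849 = 17^2 · 41
11849 = 17^2 · 41, which has 2 distinct prime factors.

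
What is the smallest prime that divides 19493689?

19493689 is odd.
Digit sum 49, not divisible by 3.
Ends in 9: not divisible by 5.
7: 19493689 = 7·2784812 + 5
11: 19493689 = 11·1772153 + 6
13: 19493689 = 13·1499514 + 7
17: 19493689 = 17·1146687 + 10
19: 19493689 = 19·1025983 + 12
23: 19493689 = 23·847551 + 16
29: 19493689 = 29·672196 + 5
31: 19493689 = 31·628828 + 21
37: 19493689 = 37·526856 + 17
41: 19493689 = 41·475455 + 34
43: 19493689 = 43·453341 + 26
47: 19493689 = 47·414759 + 16
53: 19493689 = 53·367805 + 24
59: 19493689 = 59·330401 + 30
61: 19493689 = 61·319568 + 41
67: 19493689 = 67·290950 + 39
71: 19493689 = 71·274559

71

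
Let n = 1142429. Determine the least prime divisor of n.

1142429 is odd.
Digit sum 23, not divisible by 3.
Ends in 9: not divisible by 5.
7: 1142429 = 7·163204 + 1
11: 1142429 = 11·103857 + 2
13: 1142429 = 13·87879 + 2
17: 1142429 = 17·67201 + 12
19: 1142429 = 19·60127 + 16
23: 1142429 = 23·49670 + 19
29: 1142429 = 29·39394 + 3
31: 1142429 = 31·36852 + 17
37: 1142429 = 37·30876 + 17
41: 1142429 = 41·27864 + 5
43: 1142429 = 43·26568 + 5
47: 1142429 = 47·24307

47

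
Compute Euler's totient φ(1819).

Factor: 1819 = 17 · 107.
φ(1819) = (17−1) · (107−1) = 16 · 106 = 1696.

1696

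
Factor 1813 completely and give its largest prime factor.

37

1813 = 7 · 259
259 = 7 · 37
37 is prime.
So 1813 = 7^2 · 37; the largest prime factor is 37.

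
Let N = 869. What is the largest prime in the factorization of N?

79

869 = 11 · 79
79 is prime.
So 869 = 11 · 79; the largest prime factor is 79.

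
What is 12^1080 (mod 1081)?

98

12^1 ≡ 12 (mod 1081)
12^2 ≡ 12^2 = 144 ≡ 144 (mod 1081)
12^4 ≡ 144^2 = 20736 ≡ 197 (mod 1081)
12^8 ≡ 197^2 = 38809 ≡ 974 (mod 1081)
12^16 ≡ 974^2 = 948676 ≡ 639 (mod 1081)
12^32 ≡ 639^2 = 408321 ≡ 784 (mod 1081)
12^64 ≡ 784^2 = 614656 ≡ 648 (mod 1081)
12^128 ≡ 648^2 = 419904 ≡ 476 (mod 1081)
12^256 ≡ 476^2 = 226576 ≡ 647 (mod 1081)
12^512 ≡ 647^2 = 418609 ≡ 262 (mod 1081)
12^1024 ≡ 262^2 = 68644 ≡ 541 (mod 1081)
1080 = 1024 + 32 + 16 + 8 in binary powers of 2.
So 12^1080 ≡ 541 · 784 · 639 · 974 ≡ 98 (mod 1081).
Since 98 ≠ 1, base 12 is a Fermat witness: 1081 is composite.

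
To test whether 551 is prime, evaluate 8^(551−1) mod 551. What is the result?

8^1 ≡ 8 (mod 551)
8^2 ≡ 8^2 = 64 ≡ 64 (mod 551)
8^4 ≡ 64^2 = 4096 ≡ 239 (mod 551)
8^8 ≡ 239^2 = 57121 ≡ 368 (mod 551)
8^16 ≡ 368^2 = 135424 ≡ 429 (mod 551)
8^32 ≡ 429^2 = 184041 ≡ 7 (mod 551)
8^64 ≡ 7^2 = 49 ≡ 49 (mod 551)
8^128 ≡ 49^2 = 2401 ≡ 197 (mod 551)
8^256 ≡ 197^2 = 38809 ≡ 239 (mod 551)
8^512 ≡ 239^2 = 57121 ≡ 368 (mod 551)
550 = 512 + 32 + 4 + 2 in binary powers of 2.
So 8^550 ≡ 368 · 7 · 239 · 64 ≡ 486 (mod 551).
Since 486 ≠ 1, base 8 is a Fermat witness: 551 is composite.

486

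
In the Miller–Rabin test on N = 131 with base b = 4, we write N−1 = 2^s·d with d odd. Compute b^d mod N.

131 − 1 = 130 = 2^1 · 65, so d = 65.
4^1 ≡ 4 (mod 131)
4^2 ≡ 4^2 = 16 ≡ 16 (mod 131)
4^4 ≡ 16^2 = 256 ≡ 125 (mod 131)
4^8 ≡ 125^2 = 15625 ≡ 36 (mod 131)
4^16 ≡ 36^2 = 1296 ≡ 117 (mod 131)
4^32 ≡ 117^2 = 13689 ≡ 65 (mod 131)
4^64 ≡ 65^2 = 4225 ≡ 33 (mod 131)
65 = 64 + 1 in binary powers of 2.
So 4^65 ≡ 33 · 4 ≡ 1 (mod 131).
Since 4^d ≡ 1 (mod 131), base 4 does not prove 131 composite.

1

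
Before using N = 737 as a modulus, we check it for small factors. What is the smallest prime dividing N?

737 is odd.
Digit sum 17, not divisible by 3.
Ends in 7: not divisible by 5.
7: 737 = 7·105 + 2
11: 737 = 11·67

11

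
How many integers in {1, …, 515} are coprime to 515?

Factor: 515 = 5 · 103.
φ(515) = (5−1) · (103−1) = 4 · 102 = 408.

408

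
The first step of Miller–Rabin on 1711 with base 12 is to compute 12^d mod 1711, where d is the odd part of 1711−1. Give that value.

1467

1711 − 1 = 1710 = 2^1 · 855, so d = 855.
12^1 ≡ 12 (mod 1711)
12^2 ≡ 12^2 = 144 ≡ 144 (mod 1711)
12^4 ≡ 144^2 = 20736 ≡ 204 (mod 1711)
12^8 ≡ 204^2 = 41616 ≡ 552 (mod 1711)
12^16 ≡ 552^2 = 304704 ≡ 146 (mod 1711)
12^32 ≡ 146^2 = 21316 ≡ 784 (mod 1711)
12^64 ≡ 784^2 = 614656 ≡ 407 (mod 1711)
12^128 ≡ 407^2 = 165649 ≡ 1393 (mod 1711)
12^256 ≡ 1393^2 = 1940449 ≡ 175 (mod 1711)
12^512 ≡ 175^2 = 30625 ≡ 1538 (mod 1711)
855 = 512 + 256 + 64 + 16 + 4 + 2 + 1 in binary powers of 2.
So 12^855 ≡ 1538 · 175 · 407 · 146 · 204 · 144 · 12 ≡ 1467 (mod 1711).
Squaring chain: 1467; never reaches −1, so base 12 is a Miller–Rabin witness that 1711 is composite.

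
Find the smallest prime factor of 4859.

4859 is odd.
Digit sum 26, not divisible by 3.
Ends in 9: not divisible by 5.
7: 4859 = 7·694 + 1
11: 4859 = 11·441 + 8
13: 4859 = 13·373 + 10
17: 4859 = 17·285 + 14
19: 4859 = 19·255 + 14
23: 4859 = 23·211 + 6
29: 4859 = 29·167 + 16
31: 4859 = 31·156 + 23
37: 4859 = 37·131 + 12
41: 4859 = 41·118 + 21
43: 4859 = 43·113

43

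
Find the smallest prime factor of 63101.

63101 is odd.
Digit sum 11, not divisible by 3.
Ends in 1: not divisible by 5.
7: 63101 = 7·9014 + 3
11: 63101 = 11·5736 + 5
13: 63101 = 13·4853 + 12
17: 63101 = 17·3711 + 14
19: 63101 = 19·3321 + 2
23: 63101 = 23·2743 + 12
29: 63101 = 29·2175 + 26
31: 63101 = 31·2035 + 16
37: 63101 = 37·1705 + 16
41: 63101 = 41·1539 + 2
43: 63101 = 43·1467 + 20
47: 63101 = 47·1342 + 27
53: 63101 = 53·1190 + 31
59: 63101 = 59·1069 + 30
61: 63101 = 61·1034 + 27
67: 63101 = 67·941 + 54
71: 63101 = 71·888 + 53
73: 63101 = 73·864 + 29
79: 63101 = 79·798 + 59
83: 63101 = 83·760 + 21
89: 63101 = 89·709

89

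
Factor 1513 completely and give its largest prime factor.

89

1513 = 17 · 89
89 is prime.
So 1513 = 17 · 89; the largest prime factor is 89.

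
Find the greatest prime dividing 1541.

67

1541 = 23 · 67
67 is prime.
So 1541 = 23 · 67; the largest prime factor is 67.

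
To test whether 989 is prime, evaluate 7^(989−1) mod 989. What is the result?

767

7^1 ≡ 7 (mod 989)
7^2 ≡ 7^2 = 49 ≡ 49 (mod 989)
7^4 ≡ 49^2 = 2401 ≡ 423 (mod 989)
7^8 ≡ 423^2 = 178929 ≡ 909 (mod 989)
7^16 ≡ 909^2 = 826281 ≡ 466 (mod 989)
7^32 ≡ 466^2 = 217156 ≡ 565 (mod 989)
7^64 ≡ 565^2 = 319225 ≡ 767 (mod 989)
7^128 ≡ 767^2 = 588289 ≡ 823 (mod 989)
7^256 ≡ 823^2 = 677329 ≡ 853 (mod 989)
7^512 ≡ 853^2 = 727609 ≡ 694 (mod 989)
988 = 512 + 256 + 128 + 64 + 16 + 8 + 4 in binary powers of 2.
So 7^988 ≡ 694 · 853 · 823 · 767 · 466 · 909 · 423 ≡ 767 (mod 989).
Since 767 ≠ 1, base 7 is a Fermat witness: 989 is composite.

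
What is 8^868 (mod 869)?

8^1 ≡ 8 (mod 869)
8^2 ≡ 8^2 = 64 ≡ 64 (mod 869)
8^4 ≡ 64^2 = 4096 ≡ 620 (mod 869)
8^8 ≡ 620^2 = 384400 ≡ 302 (mod 869)
8^16 ≡ 302^2 = 91204 ≡ 828 (mod 869)
8^32 ≡ 828^2 = 685584 ≡ 812 (mod 869)
8^64 ≡ 812^2 = 659344 ≡ 642 (mod 869)
8^128 ≡ 642^2 = 412164 ≡ 258 (mod 869)
8^256 ≡ 258^2 = 66564 ≡ 520 (mod 869)
8^512 ≡ 520^2 = 270400 ≡ 141 (mod 869)
868 = 512 + 256 + 64 + 32 + 4 in binary powers of 2.
So 8^868 ≡ 141 · 520 · 642 · 812 · 620 ≡ 368 (mod 869).
Since 368 ≠ 1, base 8 is a Fermat witness: 869 is composite.

368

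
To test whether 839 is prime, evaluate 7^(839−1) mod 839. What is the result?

1

7^1 ≡ 7 (mod 839)
7^2 ≡ 7^2 = 49 ≡ 49 (mod 839)
7^4 ≡ 49^2 = 2401 ≡ 723 (mod 839)
7^8 ≡ 723^2 = 522729 ≡ 32 (mod 839)
7^16 ≡ 32^2 = 1024 ≡ 185 (mod 839)
7^32 ≡ 185^2 = 34225 ≡ 665 (mod 839)
7^64 ≡ 665^2 = 442225 ≡ 72 (mod 839)
7^128 ≡ 72^2 = 5184 ≡ 150 (mod 839)
7^256 ≡ 150^2 = 22500 ≡ 686 (mod 839)
7^512 ≡ 686^2 = 470596 ≡ 756 (mod 839)
838 = 512 + 256 + 64 + 4 + 2 in binary powers of 2.
So 7^838 ≡ 756 · 686 · 72 · 723 · 49 ≡ 1 (mod 839).
Since the result is 1, base 7 gives no evidence that 839 is composite.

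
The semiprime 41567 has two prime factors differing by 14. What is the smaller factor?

197

Since p = q + 14, we have 41567 = q(q + 14), so q² + 14q − 41567 = 0.
Discriminant: 14² + 4·41567 = 196 + 166268 = 166464; √166464 = 408.
q = (−14 + 408)/2 = 197, and p = q + 14 = 211.
Check: 197 · 211 = 41567.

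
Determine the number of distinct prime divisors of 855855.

855855 = 3^2 · 95095
95095 = 5 · 19019
19019 = 7 · 2717
2717 = 11 · 247
247 = 13 · 19
855855 = 3^2 · 5 · 7 · 11 · 13 · 19, which has 6 distinct prime factors.

6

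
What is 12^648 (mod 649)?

133

12^1 ≡ 12 (mod 649)
12^2 ≡ 12^2 = 144 ≡ 144 (mod 649)
12^4 ≡ 144^2 = 20736 ≡ 617 (mod 649)
12^8 ≡ 617^2 = 380689 ≡ 375 (mod 649)
12^16 ≡ 375^2 = 140625 ≡ 441 (mod 649)
12^32 ≡ 441^2 = 194481 ≡ 430 (mod 649)
12^64 ≡ 430^2 = 184900 ≡ 584 (mod 649)
12^128 ≡ 584^2 = 341056 ≡ 331 (mod 649)
12^256 ≡ 331^2 = 109561 ≡ 529 (mod 649)
12^512 ≡ 529^2 = 279841 ≡ 122 (mod 649)
648 = 512 + 128 + 8 in binary powers of 2.
So 12^648 ≡ 122 · 331 · 375 ≡ 133 (mod 649).
Since 133 ≠ 1, base 12 is a Fermat witness: 649 is composite.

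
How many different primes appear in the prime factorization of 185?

185 = 5 · 37
185 = 5 · 37, which has 2 distinct prime factors.

2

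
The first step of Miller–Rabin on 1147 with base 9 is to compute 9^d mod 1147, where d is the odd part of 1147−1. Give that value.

47

1147 − 1 = 1146 = 2^1 · 573, so d = 573.
9^1 ≡ 9 (mod 1147)
9^2 ≡ 9^2 = 81 ≡ 81 (mod 1147)
9^4 ≡ 81^2 = 6561 ≡ 826 (mod 1147)
9^8 ≡ 826^2 = 682276 ≡ 958 (mod 1147)
9^16 ≡ 958^2 = 917764 ≡ 164 (mod 1147)
9^32 ≡ 164^2 = 26896 ≡ 515 (mod 1147)
9^64 ≡ 515^2 = 265225 ≡ 268 (mod 1147)
9^128 ≡ 268^2 = 71824 ≡ 710 (mod 1147)
9^256 ≡ 710^2 = 504100 ≡ 567 (mod 1147)
9^512 ≡ 567^2 = 321489 ≡ 329 (mod 1147)
573 = 512 + 32 + 16 + 8 + 4 + 1 in binary powers of 2.
So 9^573 ≡ 329 · 515 · 164 · 958 · 826 · 9 ≡ 47 (mod 1147).
Squaring chain: 47; never reaches −1, so base 9 is a Miller–Rabin witness that 1147 is composite.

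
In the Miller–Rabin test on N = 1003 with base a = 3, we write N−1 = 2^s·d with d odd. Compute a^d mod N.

838

1003 − 1 = 1002 = 2^1 · 501, so d = 501.
3^1 ≡ 3 (mod 1003)
3^2 ≡ 3^2 = 9 ≡ 9 (mod 1003)
3^4 ≡ 9^2 = 81 ≡ 81 (mod 1003)
3^8 ≡ 81^2 = 6561 ≡ 543 (mod 1003)
3^16 ≡ 543^2 = 294849 ≡ 970 (mod 1003)
3^32 ≡ 970^2 = 940900 ≡ 86 (mod 1003)
3^64 ≡ 86^2 = 7396 ≡ 375 (mod 1003)
3^128 ≡ 375^2 = 140625 ≡ 205 (mod 1003)
3^256 ≡ 205^2 = 42025 ≡ 902 (mod 1003)
501 = 256 + 128 + 64 + 32 + 16 + 4 + 1 in binary powers of 2.
So 3^501 ≡ 902 · 205 · 375 · 86 · 970 · 81 · 3 ≡ 838 (mod 1003).
Squaring chain: 838; never reaches −1, so base 3 is a Miller–Rabin witness that 1003 is composite.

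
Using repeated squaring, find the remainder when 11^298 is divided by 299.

127

11^1 ≡ 11 (mod 299)
11^2 ≡ 11^2 = 121 ≡ 121 (mod 299)
11^4 ≡ 121^2 = 14641 ≡ 289 (mod 299)
11^8 ≡ 289^2 = 83521 ≡ 100 (mod 299)
11^16 ≡ 100^2 = 10000 ≡ 133 (mod 299)
11^32 ≡ 133^2 = 17689 ≡ 48 (mod 299)
11^64 ≡ 48^2 = 2304 ≡ 211 (mod 299)
11^128 ≡ 211^2 = 44521 ≡ 269 (mod 299)
11^256 ≡ 269^2 = 72361 ≡ 3 (mod 299)
298 = 256 + 32 + 8 + 2 in binary powers of 2.
So 11^298 ≡ 3 · 48 · 100 · 121 ≡ 127 (mod 299).
Since 127 ≠ 1, base 11 is a Fermat witness: 299 is composite.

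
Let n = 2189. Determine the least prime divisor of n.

11

2189 is odd.
Digit sum 20, not divisible by 3.
Ends in 9: not divisible by 5.
7: 2189 = 7·312 + 5
11: 2189 = 11·199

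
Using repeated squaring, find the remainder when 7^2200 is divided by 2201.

955

7^1 ≡ 7 (mod 2201)
7^2 ≡ 7^2 = 49 ≡ 49 (mod 2201)
7^4 ≡ 49^2 = 2401 ≡ 200 (mod 2201)
7^8 ≡ 200^2 = 40000 ≡ 382 (mod 2201)
7^16 ≡ 382^2 = 145924 ≡ 658 (mod 2201)
7^32 ≡ 658^2 = 432964 ≡ 1568 (mod 2201)
7^64 ≡ 1568^2 = 2458624 ≡ 107 (mod 2201)
7^128 ≡ 107^2 = 11449 ≡ 444 (mod 2201)
7^256 ≡ 444^2 = 197136 ≡ 1247 (mod 2201)
7^512 ≡ 1247^2 = 1555009 ≡ 1103 (mod 2201)
7^1024 ≡ 1103^2 = 1216609 ≡ 1657 (mod 2201)
7^2048 ≡ 1657^2 = 2745649 ≡ 1002 (mod 2201)
2200 = 2048 + 128 + 16 + 8 in binary powers of 2.
So 7^2200 ≡ 1002 · 444 · 658 · 382 ≡ 955 (mod 2201).
Since 955 ≠ 1, base 7 is a Fermat witness: 2201 is composite.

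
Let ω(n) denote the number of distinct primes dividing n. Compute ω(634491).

5

634491 = 3^2 · 70499
70499 = 11 · 6409
6409 = 13 · 493
493 = 17 · 29
634491 = 3^2 · 11 · 13 · 17 · 29, which has 5 distinct prime factors.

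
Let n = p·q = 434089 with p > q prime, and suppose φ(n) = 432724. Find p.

863

φ(n) = (p−1)(q−1) = n − (p+q) + 1, so p + q = 434089 − 432724 + 1 = 1366.
p and q are the roots of t² − 1366t + 434089 = 0.
Discriminant: 1366² − 4·434089 = 1865956 − 1736356 = 129600; √129600 = 360.
q = (1366 − 360)/2 = 503, p = (1366 + 360)/2 = 863.
Check: 503 · 863 = 434089.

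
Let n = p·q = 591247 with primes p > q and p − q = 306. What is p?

Since p = q + 306, we have 591247 = q(q + 306), so q² + 306q − 591247 = 0.
Discriminant: 306² + 4·591247 = 93636 + 2364988 = 2458624; √2458624 = 1568.
q = (−306 + 1568)/2 = 631, and p = q + 306 = 937.
Check: 631 · 937 = 591247.

937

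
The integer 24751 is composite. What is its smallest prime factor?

24751 is odd.
Digit sum 19, not divisible by 3.
Ends in 1: not divisible by 5.
7: 24751 = 7·3535 + 6
11: 24751 = 11·2250 + 1
13: 24751 = 13·1903 + 12
17: 24751 = 17·1455 + 16
19: 24751 = 19·1302 + 13
23: 24751 = 23·1076 + 3
29: 24751 = 29·853 + 14
31: 24751 = 31·798 + 13
37: 24751 = 37·668 + 35
41: 24751 = 41·603 + 28
43: 24751 = 43·575 + 26
47: 24751 = 47·526 + 29
53: 24751 = 53·467

53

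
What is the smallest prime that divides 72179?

89

72179 is odd.
Digit sum 26, not divisible by 3.
Ends in 9: not divisible by 5.
7: 72179 = 7·10311 + 2
11: 72179 = 11·6561 + 8
13: 72179 = 13·5552 + 3
17: 72179 = 17·4245 + 14
19: 72179 = 19·3798 + 17
23: 72179 = 23·3138 + 5
29: 72179 = 29·2488 + 27
31: 72179 = 31·2328 + 11
37: 72179 = 37·1950 + 29
41: 72179 = 41·1760 + 19
43: 72179 = 43·1678 + 25
47: 72179 = 47·1535 + 34
53: 72179 = 53·1361 + 46
59: 72179 = 59·1223 + 22
61: 72179 = 61·1183 + 16
67: 72179 = 67·1077 + 20
71: 72179 = 71·1016 + 43
73: 72179 = 73·988 + 55
79: 72179 = 79·913 + 52
83: 72179 = 83·869 + 52
89: 72179 = 89·811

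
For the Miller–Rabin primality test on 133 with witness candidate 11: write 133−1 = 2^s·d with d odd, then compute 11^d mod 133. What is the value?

1

133 − 1 = 132 = 2^2 · 33, so d = 33.
11^1 ≡ 11 (mod 133)
11^2 ≡ 11^2 = 121 ≡ 121 (mod 133)
11^4 ≡ 121^2 = 14641 ≡ 11 (mod 133)
11^8 ≡ 11^2 = 121 ≡ 121 (mod 133)
11^16 ≡ 121^2 = 14641 ≡ 11 (mod 133)
11^32 ≡ 11^2 = 121 ≡ 121 (mod 133)
33 = 32 + 1 in binary powers of 2.
So 11^33 ≡ 121 · 11 ≡ 1 (mod 133).
Since 11^d ≡ 1 (mod 133), base 11 does not prove 133 composite.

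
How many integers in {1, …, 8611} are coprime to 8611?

8424

Factor: 8611 = 79 · 109.
φ(8611) = (79−1) · (109−1) = 78 · 108 = 8424.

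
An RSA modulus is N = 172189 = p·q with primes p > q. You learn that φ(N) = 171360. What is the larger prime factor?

φ(n) = (p−1)(q−1) = n − (p+q) + 1, so p + q = 172189 − 171360 + 1 = 830.
p and q are the roots of t² − 830t + 172189 = 0.
Discriminant: 830² − 4·172189 = 688900 − 688756 = 144; √144 = 12.
q = (830 − 12)/2 = 409, p = (830 + 12)/2 = 421.
Check: 409 · 421 = 172189.

421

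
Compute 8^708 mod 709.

1

8^1 ≡ 8 (mod 709)
8^2 ≡ 8^2 = 64 ≡ 64 (mod 709)
8^4 ≡ 64^2 = 4096 ≡ 551 (mod 709)
8^8 ≡ 551^2 = 303601 ≡ 149 (mod 709)
8^16 ≡ 149^2 = 22201 ≡ 222 (mod 709)
8^32 ≡ 222^2 = 49284 ≡ 363 (mod 709)
8^64 ≡ 363^2 = 131769 ≡ 604 (mod 709)
8^128 ≡ 604^2 = 364816 ≡ 390 (mod 709)
8^256 ≡ 390^2 = 152100 ≡ 374 (mod 709)
8^512 ≡ 374^2 = 139876 ≡ 203 (mod 709)
708 = 512 + 128 + 64 + 4 in binary powers of 2.
So 8^708 ≡ 203 · 390 · 604 · 551 ≡ 1 (mod 709).
Since the result is 1, base 8 gives no evidence that 709 is composite.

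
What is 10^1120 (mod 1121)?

139

10^1 ≡ 10 (mod 1121)
10^2 ≡ 10^2 = 100 ≡ 100 (mod 1121)
10^4 ≡ 100^2 = 10000 ≡ 1032 (mod 1121)
10^8 ≡ 1032^2 = 1065024 ≡ 74 (mod 1121)
10^16 ≡ 74^2 = 5476 ≡ 992 (mod 1121)
10^32 ≡ 992^2 = 984064 ≡ 947 (mod 1121)
10^64 ≡ 947^2 = 896809 ≡ 9 (mod 1121)
10^128 ≡ 9^2 = 81 ≡ 81 (mod 1121)
10^256 ≡ 81^2 = 6561 ≡ 956 (mod 1121)
10^512 ≡ 956^2 = 913936 ≡ 321 (mod 1121)
10^1024 ≡ 321^2 = 103041 ≡ 1030 (mod 1121)
1120 = 1024 + 64 + 32 in binary powers of 2.
So 10^1120 ≡ 1030 · 9 · 947 ≡ 139 (mod 1121).
Since 139 ≠ 1, base 10 is a Fermat witness: 1121 is composite.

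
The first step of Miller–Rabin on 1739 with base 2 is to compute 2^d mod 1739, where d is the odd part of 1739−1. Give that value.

1623

1739 − 1 = 1738 = 2^1 · 869, so d = 869.
2^1 ≡ 2 (mod 1739)
2^2 ≡ 2^2 = 4 ≡ 4 (mod 1739)
2^4 ≡ 4^2 = 16 ≡ 16 (mod 1739)
2^8 ≡ 16^2 = 256 ≡ 256 (mod 1739)
2^16 ≡ 256^2 = 65536 ≡ 1193 (mod 1739)
2^32 ≡ 1193^2 = 1423249 ≡ 747 (mod 1739)
2^64 ≡ 747^2 = 558009 ≡ 1529 (mod 1739)
2^128 ≡ 1529^2 = 2337841 ≡ 625 (mod 1739)
2^256 ≡ 625^2 = 390625 ≡ 1089 (mod 1739)
2^512 ≡ 1089^2 = 1185921 ≡ 1662 (mod 1739)
869 = 512 + 256 + 64 + 32 + 4 + 1 in binary powers of 2.
So 2^869 ≡ 1662 · 1089 · 1529 · 747 · 16 · 2 ≡ 1623 (mod 1739).
Squaring chain: 1623; never reaches −1, so base 2 is a Miller–Rabin witness that 1739 is composite.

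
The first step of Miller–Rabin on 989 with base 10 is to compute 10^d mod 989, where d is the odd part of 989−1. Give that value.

989 − 1 = 988 = 2^2 · 247, so d = 247.
10^1 ≡ 10 (mod 989)
10^2 ≡ 10^2 = 100 ≡ 100 (mod 989)
10^4 ≡ 100^2 = 10000 ≡ 110 (mod 989)
10^8 ≡ 110^2 = 12100 ≡ 232 (mod 989)
10^16 ≡ 232^2 = 53824 ≡ 418 (mod 989)
10^32 ≡ 418^2 = 174724 ≡ 660 (mod 989)
10^64 ≡ 660^2 = 435600 ≡ 440 (mod 989)
10^128 ≡ 440^2 = 193600 ≡ 745 (mod 989)
247 = 128 + 64 + 32 + 16 + 4 + 2 + 1 in binary powers of 2.
So 10^247 ≡ 745 · 440 · 660 · 418 · 110 · 100 · 10 ≡ 203 (mod 989).
Squaring chain: 203 → 660; never reaches −1, so base 10 is a Miller–Rabin witness that 989 is composite.

203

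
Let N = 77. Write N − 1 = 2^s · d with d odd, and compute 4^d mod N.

25

77 − 1 = 76 = 2^2 · 19, so d = 19.
4^1 ≡ 4 (mod 77)
4^2 ≡ 4^2 = 16 ≡ 16 (mod 77)
4^4 ≡ 16^2 = 256 ≡ 25 (mod 77)
4^8 ≡ 25^2 = 625 ≡ 9 (mod 77)
4^16 ≡ 9^2 = 81 ≡ 4 (mod 77)
19 = 16 + 2 + 1 in binary powers of 2.
So 4^19 ≡ 4 · 16 · 4 ≡ 25 (mod 77).
Squaring chain: 25 → 9; never reaches −1, so base 4 is a Miller–Rabin witness that 77 is composite.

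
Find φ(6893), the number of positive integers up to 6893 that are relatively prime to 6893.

6720

Factor: 6893 = 61 · 113.
φ(6893) = (61−1) · (113−1) = 60 · 112 = 6720.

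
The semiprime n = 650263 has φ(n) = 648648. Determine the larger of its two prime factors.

859

φ(n) = (p−1)(q−1) = n − (p+q) + 1, so p + q = 650263 − 648648 + 1 = 1616.
p and q are the roots of t² − 1616t + 650263 = 0.
Discriminant: 1616² − 4·650263 = 2611456 − 2601052 = 10404; √10404 = 102.
q = (1616 − 102)/2 = 757, p = (1616 + 102)/2 = 859.
Check: 757 · 859 = 650263.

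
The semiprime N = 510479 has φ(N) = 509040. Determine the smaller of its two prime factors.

631

φ(n) = (p−1)(q−1) = n − (p+q) + 1, so p + q = 510479 − 509040 + 1 = 1440.
p and q are the roots of t² − 1440t + 510479 = 0.
Discriminant: 1440² − 4·510479 = 2073600 − 2041916 = 31684; √31684 = 178.
q = (1440 − 178)/2 = 631, p = (1440 + 178)/2 = 809.
Check: 631 · 809 = 510479.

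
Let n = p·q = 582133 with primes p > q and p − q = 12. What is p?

Since p = q + 12, we have 582133 = q(q + 12), so q² + 12q − 582133 = 0.
Discriminant: 12² + 4·582133 = 144 + 2328532 = 2328676; √2328676 = 1526.
q = (−12 + 1526)/2 = 757, and p = q + 12 = 769.
Check: 757 · 769 = 582133.

769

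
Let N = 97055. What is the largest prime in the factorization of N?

97055 = 5 · 19411
19411 = 7 · 2773
2773 = 47 · 59
59 is prime.
So 97055 = 5 · 7 · 47 · 59; the largest prime factor is 59.

59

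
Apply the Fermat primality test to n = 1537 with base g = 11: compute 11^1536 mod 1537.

11^1 ≡ 11 (mod 1537)
11^2 ≡ 11^2 = 121 ≡ 121 (mod 1537)
11^4 ≡ 121^2 = 14641 ≡ 808 (mod 1537)
11^8 ≡ 808^2 = 652864 ≡ 1176 (mod 1537)
11^16 ≡ 1176^2 = 1382976 ≡ 1213 (mod 1537)
11^32 ≡ 1213^2 = 1471369 ≡ 460 (mod 1537)
11^64 ≡ 460^2 = 211600 ≡ 1031 (mod 1537)
11^128 ≡ 1031^2 = 1062961 ≡ 894 (mod 1537)
11^256 ≡ 894^2 = 799236 ≡ 1533 (mod 1537)
11^512 ≡ 1533^2 = 2350089 ≡ 16 (mod 1537)
11^1024 ≡ 16^2 = 256 ≡ 256 (mod 1537)
1536 = 1024 + 512 in binary powers of 2.
So 11^1536 ≡ 256 · 16 ≡ 1022 (mod 1537).
Since 1022 ≠ 1, base 11 is a Fermat witness: 1537 is composite.

1022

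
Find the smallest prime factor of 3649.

3649 is odd.
Digit sum 22, not divisible by 3.
Ends in 9: not divisible by 5.
7: 3649 = 7·521 + 2
11: 3649 = 11·331 + 8
13: 3649 = 13·280 + 9
17: 3649 = 17·214 + 11
19: 3649 = 19·192 + 1
23: 3649 = 23·158 + 15
29: 3649 = 29·125 + 24
31: 3649 = 31·117 + 22
37: 3649 = 37·98 + 23
41: 3649 = 41·89

41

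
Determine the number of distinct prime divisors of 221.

221 = 13 · 17
221 = 13 · 17, which has 2 distinct prime factors.

2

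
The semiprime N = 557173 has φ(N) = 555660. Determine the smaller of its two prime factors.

φ(n) = (p−1)(q−1) = n − (p+q) + 1, so p + q = 557173 − 555660 + 1 = 1514.
p and q are the roots of t² − 1514t + 557173 = 0.
Discriminant: 1514² − 4·557173 = 2292196 − 2228692 = 63504; √63504 = 252.
q = (1514 − 252)/2 = 631, p = (1514 + 252)/2 = 883.
Check: 631 · 883 = 557173.

631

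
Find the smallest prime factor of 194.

194 is even: 2 divides it.

2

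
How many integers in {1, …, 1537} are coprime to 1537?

Factor: 1537 = 29 · 53.
φ(1537) = (29−1) · (53−1) = 28 · 52 = 1456.

1456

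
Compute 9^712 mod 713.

289

9^1 ≡ 9 (mod 713)
9^2 ≡ 9^2 = 81 ≡ 81 (mod 713)
9^4 ≡ 81^2 = 6561 ≡ 144 (mod 713)
9^8 ≡ 144^2 = 20736 ≡ 59 (mod 713)
9^16 ≡ 59^2 = 3481 ≡ 629 (mod 713)
9^32 ≡ 629^2 = 395641 ≡ 639 (mod 713)
9^64 ≡ 639^2 = 408321 ≡ 485 (mod 713)
9^128 ≡ 485^2 = 235225 ≡ 648 (mod 713)
9^256 ≡ 648^2 = 419904 ≡ 660 (mod 713)
9^512 ≡ 660^2 = 435600 ≡ 670 (mod 713)
712 = 512 + 128 + 64 + 8 in binary powers of 2.
So 9^712 ≡ 670 · 648 · 485 · 59 ≡ 289 (mod 713).
Since 289 ≠ 1, base 9 is a Fermat witness: 713 is composite.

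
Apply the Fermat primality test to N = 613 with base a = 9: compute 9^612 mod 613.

9^1 ≡ 9 (mod 613)
9^2 ≡ 9^2 = 81 ≡ 81 (mod 613)
9^4 ≡ 81^2 = 6561 ≡ 431 (mod 613)
9^8 ≡ 431^2 = 185761 ≡ 22 (mod 613)
9^16 ≡ 22^2 = 484 ≡ 484 (mod 613)
9^32 ≡ 484^2 = 234256 ≡ 90 (mod 613)
9^64 ≡ 90^2 = 8100 ≡ 131 (mod 613)
9^128 ≡ 131^2 = 17161 ≡ 610 (mod 613)
9^256 ≡ 610^2 = 372100 ≡ 9 (mod 613)
9^512 ≡ 9^2 = 81 ≡ 81 (mod 613)
612 = 512 + 64 + 32 + 4 in binary powers of 2.
So 9^612 ≡ 81 · 131 · 90 · 431 ≡ 1 (mod 613).
Since the result is 1, base 9 gives no evidence that 613 is composite.

1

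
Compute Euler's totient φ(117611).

Factor: 117611 = 13 · 83 · 109.
φ(117611) = (13−1) · (83−1) · (109−1) = 12 · 82 · 108 = 106272.

106272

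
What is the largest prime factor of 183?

183 = 3 · 61
61 is prime.
So 183 = 3 · 61; the largest prime factor is 61.

61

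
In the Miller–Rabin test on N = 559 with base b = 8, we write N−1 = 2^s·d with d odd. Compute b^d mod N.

70

559 − 1 = 558 = 2^1 · 279, so d = 279.
8^1 ≡ 8 (mod 559)
8^2 ≡ 8^2 = 64 ≡ 64 (mod 559)
8^4 ≡ 64^2 = 4096 ≡ 183 (mod 559)
8^8 ≡ 183^2 = 33489 ≡ 508 (mod 559)
8^16 ≡ 508^2 = 258064 ≡ 365 (mod 559)
8^32 ≡ 365^2 = 133225 ≡ 183 (mod 559)
8^64 ≡ 183^2 = 33489 ≡ 508 (mod 559)
8^128 ≡ 508^2 = 258064 ≡ 365 (mod 559)
8^256 ≡ 365^2 = 133225 ≡ 183 (mod 559)
279 = 256 + 16 + 4 + 2 + 1 in binary powers of 2.
So 8^279 ≡ 183 · 365 · 183 · 64 · 8 ≡ 70 (mod 559).
Squaring chain: 70; never reaches −1, so base 8 is a Miller–Rabin witness that 559 is composite.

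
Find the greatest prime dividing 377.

377 = 13 · 29
29 is prime.
So 377 = 13 · 29; the largest prime factor is 29.

29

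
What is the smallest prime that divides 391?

391 is odd.
Digit sum 13, not divisible by 3.
Ends in 1: not divisible by 5.
7: 391 = 7·55 + 6
11: 391 = 11·35 + 6
13: 391 = 13·30 + 1
17: 391 = 17·23

17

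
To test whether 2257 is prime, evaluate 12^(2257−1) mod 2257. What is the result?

2230

12^1 ≡ 12 (mod 2257)
12^2 ≡ 12^2 = 144 ≡ 144 (mod 2257)
12^4 ≡ 144^2 = 20736 ≡ 423 (mod 2257)
12^8 ≡ 423^2 = 178929 ≡ 626 (mod 2257)
12^16 ≡ 626^2 = 391876 ≡ 1415 (mod 2257)
12^32 ≡ 1415^2 = 2002225 ≡ 266 (mod 2257)
12^64 ≡ 266^2 = 70756 ≡ 789 (mod 2257)
12^128 ≡ 789^2 = 622521 ≡ 1846 (mod 2257)
12^256 ≡ 1846^2 = 3407716 ≡ 1903 (mod 2257)
12^512 ≡ 1903^2 = 3621409 ≡ 1181 (mod 2257)
12^1024 ≡ 1181^2 = 1394761 ≡ 2192 (mod 2257)
12^2048 ≡ 2192^2 = 4804864 ≡ 1968 (mod 2257)
2256 = 2048 + 128 + 64 + 16 in binary powers of 2.
So 12^2256 ≡ 1968 · 1846 · 789 · 1415 ≡ 2230 (mod 2257).
Since 2230 ≠ 1, base 12 is a Fermat witness: 2257 is composite.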